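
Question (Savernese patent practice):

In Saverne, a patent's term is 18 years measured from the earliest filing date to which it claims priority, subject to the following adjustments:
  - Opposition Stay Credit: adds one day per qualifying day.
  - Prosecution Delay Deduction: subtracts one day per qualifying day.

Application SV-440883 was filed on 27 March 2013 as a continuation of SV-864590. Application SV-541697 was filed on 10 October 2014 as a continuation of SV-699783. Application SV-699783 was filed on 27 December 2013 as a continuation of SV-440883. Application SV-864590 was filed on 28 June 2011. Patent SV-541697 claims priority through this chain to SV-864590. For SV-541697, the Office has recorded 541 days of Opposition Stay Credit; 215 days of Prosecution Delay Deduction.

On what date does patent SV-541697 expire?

2030-05-20

Earliest priority filing: 28 June 2011.
Base term: 28 June 2011 + 18 years → 28 June 2029.
Opposition Stay Credit: +541 days → 21 December 2030.
Prosecution Delay Deduction: −215 days → 20 May 2030.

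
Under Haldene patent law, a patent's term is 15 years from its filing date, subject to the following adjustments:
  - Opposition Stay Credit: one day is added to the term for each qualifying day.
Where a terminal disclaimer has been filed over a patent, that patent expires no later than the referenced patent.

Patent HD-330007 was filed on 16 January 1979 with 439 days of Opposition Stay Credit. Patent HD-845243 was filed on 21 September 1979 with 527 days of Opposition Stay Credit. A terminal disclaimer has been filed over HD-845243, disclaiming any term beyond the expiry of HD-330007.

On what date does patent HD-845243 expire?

March 31, 1995

Natural term of HD-845243:
  Base: filing + 15 years → 21 September 1994.
  Opposition Stay Credit: +527 days → 1 March 1996.
Expiry of referenced patent HD-330007:
  Base: filing + 15 years → 16 January 1994.
  Opposition Stay Credit: +439 days → 31 March 1995.
Terminal disclaimer: HD-845243 expires on the earlier of 1 March 1996 and 31 March 1995.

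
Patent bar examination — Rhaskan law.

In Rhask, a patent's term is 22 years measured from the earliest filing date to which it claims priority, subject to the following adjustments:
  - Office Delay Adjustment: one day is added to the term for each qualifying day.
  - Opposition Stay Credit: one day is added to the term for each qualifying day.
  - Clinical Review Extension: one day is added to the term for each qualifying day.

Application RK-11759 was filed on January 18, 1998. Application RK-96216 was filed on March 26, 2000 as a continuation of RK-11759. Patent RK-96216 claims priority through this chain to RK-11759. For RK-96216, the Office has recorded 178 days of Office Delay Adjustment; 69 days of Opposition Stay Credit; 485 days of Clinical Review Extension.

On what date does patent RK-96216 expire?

January 19, 2022

Earliest priority filing: 18 January 1998.
Base term: 18 January 1998 + 22 years → 18 January 2020.
Office Delay Adjustment: +178 days → 14 July 2020.
Opposition Stay Credit: +69 days → 21 September 2020.
Clinical Review Extension: +485 days → 19 January 2022.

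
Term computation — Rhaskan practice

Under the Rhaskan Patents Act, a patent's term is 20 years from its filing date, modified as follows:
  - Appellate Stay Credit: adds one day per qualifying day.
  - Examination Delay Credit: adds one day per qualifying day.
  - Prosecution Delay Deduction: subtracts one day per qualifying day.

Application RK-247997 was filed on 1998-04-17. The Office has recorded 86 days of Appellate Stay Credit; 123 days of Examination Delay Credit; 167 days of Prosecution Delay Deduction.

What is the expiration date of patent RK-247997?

Base term: filing date + 20 years → 17 April 2018.
Appellate Stay Credit: +86 days → 12 July 2018.
Examination Delay Credit: +123 days → 12 November 2018.
Prosecution Delay Deduction: −167 days → 29 May 2018.

May 29, 2018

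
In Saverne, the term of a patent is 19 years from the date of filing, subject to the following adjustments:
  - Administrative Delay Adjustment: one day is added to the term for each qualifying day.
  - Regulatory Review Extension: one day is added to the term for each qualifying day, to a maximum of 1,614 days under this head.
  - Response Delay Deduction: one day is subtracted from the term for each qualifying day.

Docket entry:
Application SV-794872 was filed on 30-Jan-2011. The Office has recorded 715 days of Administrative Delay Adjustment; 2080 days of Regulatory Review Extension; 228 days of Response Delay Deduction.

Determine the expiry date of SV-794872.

Base term: filing date + 19 years → 30 January 2030.
Administrative Delay Adjustment: +715 days → 15 January 2032.
Regulatory Review Extension: 2080 days claimed exceeds the 1614-day cap, so +1614 days → 16 June 2036.
Response Delay Deduction: −228 days → 1 November 2035.

2035-11-01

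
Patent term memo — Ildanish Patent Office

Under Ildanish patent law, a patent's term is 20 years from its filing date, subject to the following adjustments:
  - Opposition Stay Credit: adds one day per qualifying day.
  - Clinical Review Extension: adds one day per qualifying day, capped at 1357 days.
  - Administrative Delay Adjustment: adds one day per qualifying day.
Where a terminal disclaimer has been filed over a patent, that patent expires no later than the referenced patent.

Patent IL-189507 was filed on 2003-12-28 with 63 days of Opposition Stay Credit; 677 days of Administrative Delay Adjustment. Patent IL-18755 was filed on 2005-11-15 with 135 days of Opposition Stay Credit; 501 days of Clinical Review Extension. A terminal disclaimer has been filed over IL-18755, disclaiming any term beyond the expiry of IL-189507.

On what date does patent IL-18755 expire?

January 6, 2026

Natural term of IL-18755:
  Base: filing + 20 years → 15 November 2025.
  Opposition Stay Credit: +135 days → 30 March 2026.
  Clinical Review Extension: 501 days (within the 1357-day cap) → +501 days → 13 August 2027.
Expiry of referenced patent IL-189507:
  Base: filing + 20 years → 28 December 2023.
  Opposition Stay Credit: +63 days → 29 February 2024.
  Administrative Delay Adjustment: +677 days → 6 January 2026.
Terminal disclaimer: IL-18755 expires on the earlier of 13 August 2027 and 6 January 2026.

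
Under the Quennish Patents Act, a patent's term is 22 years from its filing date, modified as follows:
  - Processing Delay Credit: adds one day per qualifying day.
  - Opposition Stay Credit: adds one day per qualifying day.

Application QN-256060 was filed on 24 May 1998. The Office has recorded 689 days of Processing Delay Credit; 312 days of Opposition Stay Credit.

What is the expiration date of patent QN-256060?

Base term: filing date + 22 years → 24 May 2020.
Processing Delay Credit: +689 days → 13 April 2022.
Opposition Stay Credit: +312 days → 19 February 2023.

2023-02-19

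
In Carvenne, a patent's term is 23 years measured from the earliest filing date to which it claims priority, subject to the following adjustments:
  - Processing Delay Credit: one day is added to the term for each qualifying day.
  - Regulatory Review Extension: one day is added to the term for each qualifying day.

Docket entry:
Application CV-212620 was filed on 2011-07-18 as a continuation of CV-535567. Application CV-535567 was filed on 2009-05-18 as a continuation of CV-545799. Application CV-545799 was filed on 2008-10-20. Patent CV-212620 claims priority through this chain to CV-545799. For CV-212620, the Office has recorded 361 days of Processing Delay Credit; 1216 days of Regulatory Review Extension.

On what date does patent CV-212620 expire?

2036-02-13

Earliest priority filing: 20 October 2008.
Base term: 20 October 2008 + 23 years → 20 October 2031.
Processing Delay Credit: +361 days → 15 October 2032.
Regulatory Review Extension: +1216 days → 13 February 2036.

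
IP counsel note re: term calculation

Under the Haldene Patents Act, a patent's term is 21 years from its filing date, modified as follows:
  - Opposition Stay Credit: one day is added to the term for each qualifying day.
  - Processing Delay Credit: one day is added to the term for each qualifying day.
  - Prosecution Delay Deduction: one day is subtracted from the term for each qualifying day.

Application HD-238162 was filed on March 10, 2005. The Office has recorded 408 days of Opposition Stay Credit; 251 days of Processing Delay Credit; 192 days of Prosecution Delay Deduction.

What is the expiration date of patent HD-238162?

Base term: filing date + 21 years → 10 March 2026.
Opposition Stay Credit: +408 days → 22 April 2027.
Processing Delay Credit: +251 days → 29 December 2027.
Prosecution Delay Deduction: −192 days → 20 June 2027.

2027-06-20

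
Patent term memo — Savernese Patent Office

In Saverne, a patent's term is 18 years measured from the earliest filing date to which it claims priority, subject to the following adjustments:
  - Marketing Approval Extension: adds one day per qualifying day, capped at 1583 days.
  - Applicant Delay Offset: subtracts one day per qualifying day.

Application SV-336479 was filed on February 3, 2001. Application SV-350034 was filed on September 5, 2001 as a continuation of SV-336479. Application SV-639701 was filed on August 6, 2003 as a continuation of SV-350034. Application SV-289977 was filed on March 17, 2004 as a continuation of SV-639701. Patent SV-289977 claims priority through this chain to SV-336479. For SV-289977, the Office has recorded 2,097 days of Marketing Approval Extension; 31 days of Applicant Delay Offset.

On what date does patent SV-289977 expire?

Earliest priority filing: 3 February 2001.
Base term: 3 February 2001 + 18 years → 3 February 2019.
Marketing Approval Extension: 2097 days claimed exceeds the 1583-day cap, so +1583 days → 5 June 2023.
Applicant Delay Offset: −31 days → 5 May 2023.

2023-05-05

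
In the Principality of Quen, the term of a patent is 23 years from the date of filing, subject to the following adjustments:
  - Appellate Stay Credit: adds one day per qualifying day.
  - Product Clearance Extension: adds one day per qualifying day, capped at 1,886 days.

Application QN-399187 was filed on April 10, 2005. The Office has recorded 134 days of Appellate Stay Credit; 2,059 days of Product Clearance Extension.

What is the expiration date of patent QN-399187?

2033-10-21

Base term: filing date + 23 years → 10 April 2028.
Appellate Stay Credit: +134 days → 22 August 2028.
Product Clearance Extension: 2059 days claimed exceeds the 1886-day cap, so +1886 days → 21 October 2033.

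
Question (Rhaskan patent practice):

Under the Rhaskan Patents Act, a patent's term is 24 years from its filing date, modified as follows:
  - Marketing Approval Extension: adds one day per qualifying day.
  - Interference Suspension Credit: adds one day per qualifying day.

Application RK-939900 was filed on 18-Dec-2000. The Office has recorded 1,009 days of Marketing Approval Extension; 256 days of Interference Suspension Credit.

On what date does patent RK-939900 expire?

2028-06-05

Base term: filing date + 24 years → 18 December 2024.
Marketing Approval Extension: +1009 days → 23 September 2027.
Interference Suspension Credit: +256 days → 5 June 2028.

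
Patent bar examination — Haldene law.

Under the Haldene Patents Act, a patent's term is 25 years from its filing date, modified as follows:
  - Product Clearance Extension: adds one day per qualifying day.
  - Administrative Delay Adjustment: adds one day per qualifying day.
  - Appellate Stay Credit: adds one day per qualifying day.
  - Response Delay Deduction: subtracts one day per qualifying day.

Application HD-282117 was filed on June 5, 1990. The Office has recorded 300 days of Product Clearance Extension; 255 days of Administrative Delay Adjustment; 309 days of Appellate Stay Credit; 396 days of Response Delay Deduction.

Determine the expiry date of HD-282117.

2016-09-15

Base term: filing date + 25 years → 5 June 2015.
Product Clearance Extension: +300 days → 31 March 2016.
Administrative Delay Adjustment: +255 days → 11 December 2016.
Appellate Stay Credit: +309 days → 16 October 2017.
Response Delay Deduction: −396 days → 15 September 2016.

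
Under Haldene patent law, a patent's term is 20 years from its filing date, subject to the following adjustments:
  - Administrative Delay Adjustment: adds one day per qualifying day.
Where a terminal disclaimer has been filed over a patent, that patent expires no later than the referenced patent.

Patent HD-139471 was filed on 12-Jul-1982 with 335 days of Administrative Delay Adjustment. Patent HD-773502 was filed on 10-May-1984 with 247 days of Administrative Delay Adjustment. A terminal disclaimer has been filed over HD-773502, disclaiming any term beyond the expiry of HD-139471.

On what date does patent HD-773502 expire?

Natural term of HD-773502:
  Base: filing + 20 years → 10 May 2004.
  Administrative Delay Adjustment: +247 days → 12 January 2005.
Expiry of referenced patent HD-139471:
  Base: filing + 20 years → 12 July 2002.
  Administrative Delay Adjustment: +335 days → 12 June 2003.
Terminal disclaimer: HD-773502 expires on the earlier of 12 January 2005 and 12 June 2003.

June 12, 2003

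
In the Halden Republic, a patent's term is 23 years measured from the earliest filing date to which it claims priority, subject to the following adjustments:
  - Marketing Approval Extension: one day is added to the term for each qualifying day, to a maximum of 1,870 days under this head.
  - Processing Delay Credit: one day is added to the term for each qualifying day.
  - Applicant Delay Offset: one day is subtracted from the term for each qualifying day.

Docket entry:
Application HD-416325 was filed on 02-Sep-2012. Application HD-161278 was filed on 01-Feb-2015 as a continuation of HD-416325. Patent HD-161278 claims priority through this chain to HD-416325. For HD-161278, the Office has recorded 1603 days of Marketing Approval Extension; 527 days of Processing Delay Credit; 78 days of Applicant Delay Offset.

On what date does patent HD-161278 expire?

Earliest priority filing: 2 September 2012.
Base term: 2 September 2012 + 23 years → 2 September 2035.
Marketing Approval Extension: 1603 days (within the 1870-day cap) → +1603 days → 22 January 2040.
Processing Delay Credit: +527 days → 2 July 2041.
Applicant Delay Offset: −78 days → 15 April 2041.

2041-04-15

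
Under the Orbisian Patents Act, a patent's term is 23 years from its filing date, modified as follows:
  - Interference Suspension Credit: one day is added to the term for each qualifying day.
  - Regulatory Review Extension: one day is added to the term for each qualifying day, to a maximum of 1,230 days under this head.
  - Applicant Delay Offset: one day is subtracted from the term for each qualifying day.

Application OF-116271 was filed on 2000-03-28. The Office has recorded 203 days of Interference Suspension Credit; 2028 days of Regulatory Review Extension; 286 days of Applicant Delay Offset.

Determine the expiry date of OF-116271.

Base term: filing date + 23 years → 28 March 2023.
Interference Suspension Credit: +203 days → 17 October 2023.
Regulatory Review Extension: 2028 days claimed exceeds the 1230-day cap, so +1230 days → 28 February 2027.
Applicant Delay Offset: −286 days → 18 May 2026.

May 18, 2026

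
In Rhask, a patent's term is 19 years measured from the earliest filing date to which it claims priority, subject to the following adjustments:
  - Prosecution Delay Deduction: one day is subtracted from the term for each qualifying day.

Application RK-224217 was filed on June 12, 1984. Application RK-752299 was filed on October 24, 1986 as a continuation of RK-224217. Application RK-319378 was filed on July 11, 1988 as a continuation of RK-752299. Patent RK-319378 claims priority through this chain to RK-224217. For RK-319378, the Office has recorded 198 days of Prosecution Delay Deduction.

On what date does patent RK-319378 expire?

Earliest priority filing: 12 June 1984.
Base term: 12 June 1984 + 19 years → 12 June 2003.
Prosecution Delay Deduction: −198 days → 26 November 2002.

2002-11-26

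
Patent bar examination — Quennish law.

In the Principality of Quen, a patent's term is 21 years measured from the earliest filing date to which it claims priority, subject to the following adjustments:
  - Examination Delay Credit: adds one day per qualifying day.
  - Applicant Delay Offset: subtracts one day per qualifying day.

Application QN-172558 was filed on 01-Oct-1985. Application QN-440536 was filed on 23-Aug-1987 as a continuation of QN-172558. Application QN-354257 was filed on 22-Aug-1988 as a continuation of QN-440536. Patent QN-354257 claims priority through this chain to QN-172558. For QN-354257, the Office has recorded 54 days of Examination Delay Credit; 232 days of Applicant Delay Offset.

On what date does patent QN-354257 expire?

April 6, 2006

Earliest priority filing: 1 October 1985.
Base term: 1 October 1985 + 21 years → 1 October 2006.
Examination Delay Credit: +54 days → 24 November 2006.
Applicant Delay Offset: −232 days → 6 April 2006.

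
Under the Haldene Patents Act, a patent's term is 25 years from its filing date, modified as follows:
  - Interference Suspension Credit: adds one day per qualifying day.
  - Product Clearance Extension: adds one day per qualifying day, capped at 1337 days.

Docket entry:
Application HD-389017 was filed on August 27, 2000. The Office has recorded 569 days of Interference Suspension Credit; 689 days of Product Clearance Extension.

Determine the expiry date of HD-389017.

Base term: filing date + 25 years → 27 August 2025.
Interference Suspension Credit: +569 days → 19 March 2027.
Product Clearance Extension: 689 days (within the 1337-day cap) → +689 days → 5 February 2029.

2029-02-05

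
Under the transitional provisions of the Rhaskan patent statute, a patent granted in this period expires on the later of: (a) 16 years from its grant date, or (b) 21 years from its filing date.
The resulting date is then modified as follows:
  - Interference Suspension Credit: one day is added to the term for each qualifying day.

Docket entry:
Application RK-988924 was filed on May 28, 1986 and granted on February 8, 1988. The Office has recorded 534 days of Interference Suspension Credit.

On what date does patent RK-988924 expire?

(a) grant + 16 years → 8 February 2004.
(b) filing + 21 years → 28 May 2007.
Later of the two: 28 May 2007.
Interference Suspension Credit: +534 days → 12 November 2008.

November 12, 2008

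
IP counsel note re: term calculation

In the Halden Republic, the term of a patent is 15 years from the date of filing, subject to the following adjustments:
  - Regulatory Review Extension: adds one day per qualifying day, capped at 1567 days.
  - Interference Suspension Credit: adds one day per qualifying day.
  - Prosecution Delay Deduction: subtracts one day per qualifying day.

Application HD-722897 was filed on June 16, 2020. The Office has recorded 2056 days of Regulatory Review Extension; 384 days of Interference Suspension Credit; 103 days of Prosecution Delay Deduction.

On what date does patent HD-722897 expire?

2040-07-07

Base term: filing date + 15 years → 16 June 2035.
Regulatory Review Extension: 2056 days claimed exceeds the 1567-day cap, so +1567 days → 30 September 2039.
Interference Suspension Credit: +384 days → 18 October 2040.
Prosecution Delay Deduction: −103 days → 7 July 2040.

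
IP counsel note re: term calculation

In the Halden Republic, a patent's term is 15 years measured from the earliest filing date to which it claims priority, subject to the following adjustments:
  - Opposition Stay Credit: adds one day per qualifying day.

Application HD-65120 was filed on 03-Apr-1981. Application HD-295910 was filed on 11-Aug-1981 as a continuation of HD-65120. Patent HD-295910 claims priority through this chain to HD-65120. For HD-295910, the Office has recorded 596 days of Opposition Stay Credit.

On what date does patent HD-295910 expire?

Earliest priority filing: 3 April 1981.
Base term: 3 April 1981 + 15 years → 3 April 1996.
Opposition Stay Credit: +596 days → 20 November 1997.

November 20, 1997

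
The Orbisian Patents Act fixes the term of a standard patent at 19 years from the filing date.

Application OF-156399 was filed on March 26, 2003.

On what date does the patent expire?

Filing date + 19 years → 26 March 2022.

2022-03-26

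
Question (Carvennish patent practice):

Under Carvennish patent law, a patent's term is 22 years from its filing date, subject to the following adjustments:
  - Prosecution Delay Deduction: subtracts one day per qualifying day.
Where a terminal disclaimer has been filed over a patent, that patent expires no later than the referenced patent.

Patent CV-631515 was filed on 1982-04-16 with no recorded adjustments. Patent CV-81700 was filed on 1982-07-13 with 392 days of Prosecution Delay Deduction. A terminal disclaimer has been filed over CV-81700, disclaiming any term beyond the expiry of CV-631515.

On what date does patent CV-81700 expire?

Natural term of CV-81700:
  Base: filing + 22 years → 13 July 2004.
  Prosecution Delay Deduction: −392 days → 17 June 2003.
Expiry of referenced patent CV-631515:
  Base: filing + 22 years → 16 April 2004.
Terminal disclaimer: CV-81700 expires on the earlier of 17 June 2003 and 16 April 2004.

2003-06-17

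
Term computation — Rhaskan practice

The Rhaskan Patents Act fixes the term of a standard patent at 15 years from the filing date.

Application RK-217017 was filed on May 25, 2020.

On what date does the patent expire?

May 25, 2035

Filing date + 15 years → 25 May 2035.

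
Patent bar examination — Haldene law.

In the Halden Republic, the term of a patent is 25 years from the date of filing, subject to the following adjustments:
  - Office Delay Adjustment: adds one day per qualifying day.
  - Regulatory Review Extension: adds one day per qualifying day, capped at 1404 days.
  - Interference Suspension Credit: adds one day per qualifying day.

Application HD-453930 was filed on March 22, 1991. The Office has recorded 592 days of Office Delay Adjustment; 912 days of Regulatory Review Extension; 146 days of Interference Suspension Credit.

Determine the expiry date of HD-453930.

Base term: filing date + 25 years → 22 March 2016.
Office Delay Adjustment: +592 days → 4 November 2017.
Regulatory Review Extension: 912 days (within the 1404-day cap) → +912 days → 4 May 2020.
Interference Suspension Credit: +146 days → 27 September 2020.

September 27, 2020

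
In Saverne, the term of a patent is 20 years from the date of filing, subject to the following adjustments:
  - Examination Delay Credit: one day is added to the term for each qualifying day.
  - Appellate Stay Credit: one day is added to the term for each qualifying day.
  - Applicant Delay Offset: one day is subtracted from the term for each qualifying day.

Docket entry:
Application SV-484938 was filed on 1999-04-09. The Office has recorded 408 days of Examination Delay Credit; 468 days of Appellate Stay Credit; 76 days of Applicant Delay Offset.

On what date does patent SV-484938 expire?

Base term: filing date + 20 years → 9 April 2019.
Examination Delay Credit: +408 days → 21 May 2020.
Appellate Stay Credit: +468 days → 1 September 2021.
Applicant Delay Offset: −76 days → 17 June 2021.

2021-06-17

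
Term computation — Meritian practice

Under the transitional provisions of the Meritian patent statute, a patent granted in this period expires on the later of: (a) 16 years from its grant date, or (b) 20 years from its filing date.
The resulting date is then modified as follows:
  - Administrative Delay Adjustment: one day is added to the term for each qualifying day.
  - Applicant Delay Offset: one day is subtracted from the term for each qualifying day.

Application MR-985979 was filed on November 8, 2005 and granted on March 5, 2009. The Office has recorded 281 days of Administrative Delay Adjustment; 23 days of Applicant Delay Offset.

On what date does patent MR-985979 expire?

July 24, 2026

(a) grant + 16 years → 5 March 2025.
(b) filing + 20 years → 8 November 2025.
Later of the two: 8 November 2025.
Administrative Delay Adjustment: +281 days → 16 August 2026.
Applicant Delay Offset: −23 days → 24 July 2026.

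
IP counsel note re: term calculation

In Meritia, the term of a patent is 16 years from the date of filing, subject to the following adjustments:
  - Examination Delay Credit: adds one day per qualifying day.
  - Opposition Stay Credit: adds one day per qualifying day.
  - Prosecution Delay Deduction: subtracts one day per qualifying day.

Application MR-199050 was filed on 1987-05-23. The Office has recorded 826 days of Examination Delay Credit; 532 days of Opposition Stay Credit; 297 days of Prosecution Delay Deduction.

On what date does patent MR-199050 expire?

2006-04-18

Base term: filing date + 16 years → 23 May 2003.
Examination Delay Credit: +826 days → 26 August 2005.
Opposition Stay Credit: +532 days → 9 February 2007.
Prosecution Delay Deduction: −297 days → 18 April 2006.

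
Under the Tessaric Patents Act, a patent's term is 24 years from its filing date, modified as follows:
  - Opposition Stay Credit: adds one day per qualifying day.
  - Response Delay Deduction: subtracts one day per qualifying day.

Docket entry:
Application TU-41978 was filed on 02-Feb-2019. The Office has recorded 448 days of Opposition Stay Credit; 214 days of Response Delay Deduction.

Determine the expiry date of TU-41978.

Base term: filing date + 24 years → 2 February 2043.
Opposition Stay Credit: +448 days → 25 April 2044.
Response Delay Deduction: −214 days → 24 September 2043.

September 24, 2043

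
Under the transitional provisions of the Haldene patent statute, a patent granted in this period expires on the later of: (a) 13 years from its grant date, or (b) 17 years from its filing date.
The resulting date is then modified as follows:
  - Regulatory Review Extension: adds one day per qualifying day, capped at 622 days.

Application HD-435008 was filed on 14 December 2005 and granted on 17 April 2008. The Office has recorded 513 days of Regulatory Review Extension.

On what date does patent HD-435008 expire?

2024-05-10

(a) grant + 13 years → 17 April 2021.
(b) filing + 17 years → 14 December 2022.
Later of the two: 14 December 2022.
Regulatory Review Extension: 513 days (within the 622-day cap) → +513 days → 10 May 2024.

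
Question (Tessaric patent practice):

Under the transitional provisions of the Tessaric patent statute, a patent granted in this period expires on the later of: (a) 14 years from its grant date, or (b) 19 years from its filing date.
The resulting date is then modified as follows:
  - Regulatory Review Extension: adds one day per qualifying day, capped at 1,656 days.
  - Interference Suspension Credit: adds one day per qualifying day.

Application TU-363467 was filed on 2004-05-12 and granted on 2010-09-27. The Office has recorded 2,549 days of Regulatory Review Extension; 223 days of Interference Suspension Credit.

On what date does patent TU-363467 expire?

(a) grant + 14 years → 27 September 2024.
(b) filing + 19 years → 12 May 2023.
Later of the two: 27 September 2024.
Regulatory Review Extension: 2549 days claimed exceeds the 1656-day cap, so +1656 days → 10 April 2029.
Interference Suspension Credit: +223 days → 19 November 2029.

November 19, 2029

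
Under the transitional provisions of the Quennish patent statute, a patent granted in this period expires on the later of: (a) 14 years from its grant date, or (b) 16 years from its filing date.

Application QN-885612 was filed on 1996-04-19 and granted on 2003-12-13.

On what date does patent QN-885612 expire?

(a) grant + 14 years → 13 December 2017.
(b) filing + 16 years → 19 April 2012.
Later of the two: 13 December 2017.

December 13, 2017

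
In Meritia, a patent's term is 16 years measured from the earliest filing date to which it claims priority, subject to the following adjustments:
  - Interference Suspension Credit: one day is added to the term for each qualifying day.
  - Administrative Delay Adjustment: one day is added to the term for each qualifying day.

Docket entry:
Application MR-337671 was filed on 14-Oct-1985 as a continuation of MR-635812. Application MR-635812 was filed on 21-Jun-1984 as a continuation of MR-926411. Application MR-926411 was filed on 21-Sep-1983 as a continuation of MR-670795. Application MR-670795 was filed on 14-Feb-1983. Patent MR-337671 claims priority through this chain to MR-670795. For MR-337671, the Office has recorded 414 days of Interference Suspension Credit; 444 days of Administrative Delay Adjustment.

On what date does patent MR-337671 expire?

Earliest priority filing: 14 February 1983.
Base term: 14 February 1983 + 16 years → 14 February 1999.
Interference Suspension Credit: +414 days → 3 April 2000.
Administrative Delay Adjustment: +444 days → 21 June 2001.

2001-06-21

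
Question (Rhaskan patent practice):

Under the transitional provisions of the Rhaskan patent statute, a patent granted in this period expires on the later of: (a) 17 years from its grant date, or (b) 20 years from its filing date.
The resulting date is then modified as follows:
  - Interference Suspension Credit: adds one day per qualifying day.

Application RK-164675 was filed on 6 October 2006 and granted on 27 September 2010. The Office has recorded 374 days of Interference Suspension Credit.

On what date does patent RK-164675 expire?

2028-10-05

(a) grant + 17 years → 27 September 2027.
(b) filing + 20 years → 6 October 2026.
Later of the two: 27 September 2027.
Interference Suspension Credit: +374 days → 5 October 2028.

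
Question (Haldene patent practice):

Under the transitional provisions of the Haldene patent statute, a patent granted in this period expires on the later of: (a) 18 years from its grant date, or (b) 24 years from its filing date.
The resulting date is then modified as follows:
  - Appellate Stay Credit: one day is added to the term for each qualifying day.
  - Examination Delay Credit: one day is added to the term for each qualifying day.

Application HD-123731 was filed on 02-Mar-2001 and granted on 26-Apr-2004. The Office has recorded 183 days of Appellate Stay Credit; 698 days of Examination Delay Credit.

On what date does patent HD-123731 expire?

(a) grant + 18 years → 26 April 2022.
(b) filing + 24 years → 2 March 2025.
Later of the two: 2 March 2025.
Appellate Stay Credit: +183 days → 1 September 2025.
Examination Delay Credit: +698 days → 31 July 2027.

July 31, 2027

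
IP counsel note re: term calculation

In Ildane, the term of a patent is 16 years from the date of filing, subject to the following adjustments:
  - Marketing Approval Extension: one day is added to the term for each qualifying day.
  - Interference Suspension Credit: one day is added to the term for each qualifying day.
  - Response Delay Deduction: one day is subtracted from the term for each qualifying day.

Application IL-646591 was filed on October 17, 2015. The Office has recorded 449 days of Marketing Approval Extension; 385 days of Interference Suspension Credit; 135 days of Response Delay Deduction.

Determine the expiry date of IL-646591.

September 15, 2033

Base term: filing date + 16 years → 17 October 2031.
Marketing Approval Extension: +449 days → 8 January 2033.
Interference Suspension Credit: +385 days → 28 January 2034.
Response Delay Deduction: −135 days → 15 September 2033.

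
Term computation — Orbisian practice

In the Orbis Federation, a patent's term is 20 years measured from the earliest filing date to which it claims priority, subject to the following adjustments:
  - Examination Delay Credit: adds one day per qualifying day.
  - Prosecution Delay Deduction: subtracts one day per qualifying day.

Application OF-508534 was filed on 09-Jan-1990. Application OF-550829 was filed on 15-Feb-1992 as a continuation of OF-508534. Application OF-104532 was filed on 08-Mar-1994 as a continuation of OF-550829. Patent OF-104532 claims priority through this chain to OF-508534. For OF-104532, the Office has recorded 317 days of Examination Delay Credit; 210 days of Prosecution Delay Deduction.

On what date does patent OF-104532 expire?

2010-04-26

Earliest priority filing: 9 January 1990.
Base term: 9 January 1990 + 20 years → 9 January 2010.
Examination Delay Credit: +317 days → 22 November 2010.
Prosecution Delay Deduction: −210 days → 26 April 2010.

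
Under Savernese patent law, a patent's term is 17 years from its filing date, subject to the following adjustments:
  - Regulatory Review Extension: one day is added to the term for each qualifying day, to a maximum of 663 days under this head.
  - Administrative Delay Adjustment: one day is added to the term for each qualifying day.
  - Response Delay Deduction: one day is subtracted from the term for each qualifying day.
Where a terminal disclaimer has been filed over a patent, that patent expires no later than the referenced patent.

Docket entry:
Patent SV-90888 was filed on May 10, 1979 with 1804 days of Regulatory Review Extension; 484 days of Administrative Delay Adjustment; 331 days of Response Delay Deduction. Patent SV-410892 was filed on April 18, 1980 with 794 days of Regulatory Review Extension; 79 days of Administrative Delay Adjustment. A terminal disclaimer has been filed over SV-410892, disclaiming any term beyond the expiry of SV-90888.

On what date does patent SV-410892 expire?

Natural term of SV-410892:
  Base: filing + 17 years → 18 April 1997.
  Regulatory Review Extension: 794 days claimed exceeds the 663-day cap, so +663 days → 10 February 1999.
  Administrative Delay Adjustment: +79 days → 30 April 1999.
Expiry of referenced patent SV-90888:
  Base: filing + 17 years → 10 May 1996.
  Regulatory Review Extension: 1804 days claimed exceeds the 663-day cap, so +663 days → 4 March 1998.
  Administrative Delay Adjustment: +484 days → 1 July 1999.
  Response Delay Deduction: −331 days → 4 August 1998.
Terminal disclaimer: SV-410892 expires on the earlier of 30 April 1999 and 4 August 1998.

August 4, 1998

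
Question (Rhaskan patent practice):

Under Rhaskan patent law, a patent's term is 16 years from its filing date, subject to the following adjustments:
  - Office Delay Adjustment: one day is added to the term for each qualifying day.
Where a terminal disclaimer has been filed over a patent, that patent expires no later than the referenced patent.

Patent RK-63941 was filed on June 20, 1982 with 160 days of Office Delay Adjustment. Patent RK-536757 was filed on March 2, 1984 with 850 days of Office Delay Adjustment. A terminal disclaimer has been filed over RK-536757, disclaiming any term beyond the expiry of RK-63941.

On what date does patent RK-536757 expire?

November 27, 1998

Natural term of RK-536757:
  Base: filing + 16 years → 2 March 2000.
  Office Delay Adjustment: +850 days → 30 June 2002.
Expiry of referenced patent RK-63941:
  Base: filing + 16 years → 20 June 1998.
  Office Delay Adjustment: +160 days → 27 November 1998.
Terminal disclaimer: RK-536757 expires on the earlier of 30 June 2002 and 27 November 1998.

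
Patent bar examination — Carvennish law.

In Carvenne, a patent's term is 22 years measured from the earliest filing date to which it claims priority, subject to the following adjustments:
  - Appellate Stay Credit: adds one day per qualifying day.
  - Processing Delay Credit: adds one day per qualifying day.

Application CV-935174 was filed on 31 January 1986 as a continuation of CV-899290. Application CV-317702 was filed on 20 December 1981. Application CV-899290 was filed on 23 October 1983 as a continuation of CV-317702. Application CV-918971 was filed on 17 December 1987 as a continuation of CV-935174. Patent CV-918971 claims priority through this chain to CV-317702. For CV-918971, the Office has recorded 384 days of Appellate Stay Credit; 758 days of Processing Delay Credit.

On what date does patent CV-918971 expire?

February 4, 2007

Earliest priority filing: 20 December 1981.
Base term: 20 December 1981 + 22 years → 20 December 2003.
Appellate Stay Credit: +384 days → 7 January 2005.
Processing Delay Credit: +758 days → 4 February 2007.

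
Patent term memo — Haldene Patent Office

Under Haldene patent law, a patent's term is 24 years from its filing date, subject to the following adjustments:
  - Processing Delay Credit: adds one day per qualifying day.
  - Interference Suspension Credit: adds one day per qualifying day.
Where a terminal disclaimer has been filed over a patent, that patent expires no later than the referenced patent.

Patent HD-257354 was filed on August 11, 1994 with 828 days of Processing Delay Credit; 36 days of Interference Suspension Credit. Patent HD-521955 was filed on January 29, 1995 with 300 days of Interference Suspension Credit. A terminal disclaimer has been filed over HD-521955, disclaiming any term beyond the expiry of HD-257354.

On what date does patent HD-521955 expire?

November 25, 2019

Natural term of HD-521955:
  Base: filing + 24 years → 29 January 2019.
  Interference Suspension Credit: +300 days → 25 November 2019.
Expiry of referenced patent HD-257354:
  Base: filing + 24 years → 11 August 2018.
  Processing Delay Credit: +828 days → 16 November 2020.
  Interference Suspension Credit: +36 days → 22 December 2020.
Terminal disclaimer: HD-521955 expires on the earlier of 25 November 2019 and 22 December 2020.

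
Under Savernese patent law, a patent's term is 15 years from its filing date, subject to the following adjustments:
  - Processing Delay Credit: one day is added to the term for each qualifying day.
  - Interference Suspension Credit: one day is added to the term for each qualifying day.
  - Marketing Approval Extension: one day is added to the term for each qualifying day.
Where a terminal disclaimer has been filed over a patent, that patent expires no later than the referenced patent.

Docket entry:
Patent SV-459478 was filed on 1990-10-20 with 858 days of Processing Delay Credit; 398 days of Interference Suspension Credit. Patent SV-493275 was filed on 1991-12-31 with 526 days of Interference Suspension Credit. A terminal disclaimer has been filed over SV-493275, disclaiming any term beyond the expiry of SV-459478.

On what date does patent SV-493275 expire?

Natural term of SV-493275:
  Base: filing + 15 years → 31 December 2006.
  Interference Suspension Credit: +526 days → 9 June 2008.
Expiry of referenced patent SV-459478:
  Base: filing + 15 years → 20 October 2005.
  Processing Delay Credit: +858 days → 25 February 2008.
  Interference Suspension Credit: +398 days → 29 March 2009.
Terminal disclaimer: SV-493275 expires on the earlier of 9 June 2008 and 29 March 2009.

2008-06-09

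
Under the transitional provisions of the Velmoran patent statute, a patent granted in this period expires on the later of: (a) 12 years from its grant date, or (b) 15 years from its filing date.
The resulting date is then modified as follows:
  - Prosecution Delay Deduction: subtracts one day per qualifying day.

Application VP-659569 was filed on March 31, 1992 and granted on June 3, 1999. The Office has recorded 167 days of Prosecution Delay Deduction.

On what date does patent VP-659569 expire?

2010-12-18

(a) grant + 12 years → 3 June 2011.
(b) filing + 15 years → 31 March 2007.
Later of the two: 3 June 2011.
Prosecution Delay Deduction: −167 days → 18 December 2010.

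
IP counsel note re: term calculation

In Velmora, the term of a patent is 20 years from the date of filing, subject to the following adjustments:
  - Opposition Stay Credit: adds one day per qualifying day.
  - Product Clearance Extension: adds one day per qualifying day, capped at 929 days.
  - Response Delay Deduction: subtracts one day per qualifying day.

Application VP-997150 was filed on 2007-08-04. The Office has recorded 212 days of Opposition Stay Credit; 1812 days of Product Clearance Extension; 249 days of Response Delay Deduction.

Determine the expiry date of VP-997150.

Base term: filing date + 20 years → 4 August 2027.
Opposition Stay Credit: +212 days → 3 March 2028.
Product Clearance Extension: 1812 days claimed exceeds the 929-day cap, so +929 days → 18 September 2030.
Response Delay Deduction: −249 days → 12 January 2030.

2030-01-12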